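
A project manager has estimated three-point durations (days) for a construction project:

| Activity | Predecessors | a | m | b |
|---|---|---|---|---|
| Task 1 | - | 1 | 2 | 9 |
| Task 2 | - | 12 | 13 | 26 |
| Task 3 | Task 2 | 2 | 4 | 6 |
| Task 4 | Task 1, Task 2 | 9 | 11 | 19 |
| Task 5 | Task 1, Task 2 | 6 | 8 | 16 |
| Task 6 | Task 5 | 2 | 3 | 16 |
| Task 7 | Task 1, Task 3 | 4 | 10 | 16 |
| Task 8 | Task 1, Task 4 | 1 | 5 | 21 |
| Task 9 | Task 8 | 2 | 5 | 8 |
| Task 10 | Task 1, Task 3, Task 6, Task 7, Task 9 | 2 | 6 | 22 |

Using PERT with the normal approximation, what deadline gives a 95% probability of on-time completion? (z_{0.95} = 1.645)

te_Task 1 = (1 + 4·2 + 9)/6 = 18/6 = 3; σ²_Task 1 = ((9−1)/6)² = 1.778
te_Task 2 = (12 + 4·13 + 26)/6 = 90/6 = 15; σ²_Task 2 = ((26−12)/6)² = 5.444
te_Task 3 = (2 + 4·4 + 6)/6 = 24/6 = 4; σ²_Task 3 = ((6−2)/6)² = 0.444
te_Task 4 = (9 + 4·11 + 19)/6 = 72/6 = 12; σ²_Task 4 = ((19−9)/6)² = 2.778
te_Task 5 = (6 + 4·8 + 16)/6 = 54/6 = 9; σ²_Task 5 = ((16−6)/6)² = 2.778
te_Task 6 = (2 + 4·3 + 16)/6 = 30/6 = 5; σ²_Task 6 = ((16−2)/6)² = 5.444
te_Task 7 = (4 + 4·10 + 16)/6 = 60/6 = 10; σ²_Task 7 = ((16−4)/6)² = 4.000
te_Task 8 = (1 + 4·5 + 21)/6 = 42/6 = 7; σ²_Task 8 = ((21−1)/6)² = 11.111
te_Task 9 = (2 + 4·5 + 8)/6 = 30/6 = 5; σ²_Task 9 = ((8−2)/6)² = 1.000
te_Task 10 = (2 + 4·6 + 22)/6 = 48/6 = 8; σ²_Task 10 = ((22−2)/6)² = 11.111

Forward pass:
ES_Task 1 = 0; EF_Task 1 = 3
ES_Task 2 = 0; EF_Task 2 = 15
ES_Task 3 = 15; EF_Task 3 = 15+4 = 19
ES_Task 4 = max(EF_Task 1=3, EF_Task 2=15) = 15; EF_Task 4 = 15+12 = 27
ES_Task 5 = max(EF_Task 1=3, EF_Task 2=15) = 15; EF_Task 5 = 15+9 = 24
ES_Task 6 = 24; EF_Task 6 = 24+5 = 29
ES_Task 7 = max(EF_Task 1=3, EF_Task 3=19) = 19; EF_Task 7 = 19+10 = 29
ES_Task 8 = max(EF_Task 1=3, EF_Task 4=27) = 27; EF_Task 8 = 27+7 = 34
ES_Task 9 = 34; EF_Task 9 = 34+5 = 39
ES_Task 10 = max(EF_Task 1=3, EF_Task 3=19, EF_Task 6=29, EF_Task 7=29, EF_Task 9=39) = 39; EF_Task 10 = 39+8 = 47
Expected project duration μ = 47 days. Critical path: Task 2 → Task 4 → Task 8 → Task 9 → Task 10.

Variance along critical path = 5.444 + 2.778 + 11.111 + 1.000 + 11.111 = 31.444; σ = 5.608 days.
D = μ + z·σ = 47 + 1.645·5.608 = 56.2 days

56.2 days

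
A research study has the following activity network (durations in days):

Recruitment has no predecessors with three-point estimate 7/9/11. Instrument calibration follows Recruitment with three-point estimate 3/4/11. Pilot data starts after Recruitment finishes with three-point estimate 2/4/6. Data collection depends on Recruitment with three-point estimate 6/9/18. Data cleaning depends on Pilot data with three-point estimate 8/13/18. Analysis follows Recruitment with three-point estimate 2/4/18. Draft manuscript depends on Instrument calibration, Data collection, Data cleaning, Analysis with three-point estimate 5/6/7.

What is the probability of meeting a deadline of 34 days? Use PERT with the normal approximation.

te_Recruitment = (7 + 4·9 + 11)/6 = 54/6 = 9; σ²_Recruitment = ((11−7)/6)² = 0.444
te_Instrument calibration = (3 + 4·4 + 11)/6 = 30/6 = 5; σ²_Instrument calibration = ((11−3)/6)² = 1.778
te_Pilot data = (2 + 4·4 + 6)/6 = 24/6 = 4; σ²_Pilot data = ((6−2)/6)² = 0.444
te_Data collection = (6 + 4·9 + 18)/6 = 60/6 = 10; σ²_Data collection = ((18−6)/6)² = 4.000
te_Data cleaning = (8 + 4·13 + 18)/6 = 78/6 = 13; σ²_Data cleaning = ((18−8)/6)² = 2.778
te_Analysis = (2 + 4·4 + 18)/6 = 36/6 = 6; σ²_Analysis = ((18−2)/6)² = 7.111
te_Draft manuscript = (5 + 4·6 + 7)/6 = 36/6 = 6; σ²_Draft manuscript = ((7−5)/6)² = 0.111

Forward pass:
ES_Recruitment = 0; EF_Recruitment = 9
ES_Instrument calibration = 9; EF_Instrument calibration = 9+5 = 14
ES_Pilot data = 9; EF_Pilot data = 9+4 = 13
ES_Data collection = 9; EF_Data collection = 9+10 = 19
ES_Data cleaning = 13; EF_Data cleaning = 13+13 = 26
ES_Analysis = 9; EF_Analysis = 9+6 = 15
ES_Draft manuscript = max(EF_Instrument calibration=14, EF_Data collection=19, EF_Data cleaning=26, EF_Analysis=15) = 26; EF_Draft manuscript = 26+6 = 32
Expected project duration μ = 32 days. Critical path: Recruitment → Pilot data → Data cleaning → Draft manuscript.

Variance along critical path = 0.444 + 0.444 + 2.778 + 0.111 = 3.778; σ = √3.778 = 1.944 days.
Z = (34 − 32) / 1.944 = 1.029
P(T ≤ 34) = Φ(1.029) ≈ 0.848

0.848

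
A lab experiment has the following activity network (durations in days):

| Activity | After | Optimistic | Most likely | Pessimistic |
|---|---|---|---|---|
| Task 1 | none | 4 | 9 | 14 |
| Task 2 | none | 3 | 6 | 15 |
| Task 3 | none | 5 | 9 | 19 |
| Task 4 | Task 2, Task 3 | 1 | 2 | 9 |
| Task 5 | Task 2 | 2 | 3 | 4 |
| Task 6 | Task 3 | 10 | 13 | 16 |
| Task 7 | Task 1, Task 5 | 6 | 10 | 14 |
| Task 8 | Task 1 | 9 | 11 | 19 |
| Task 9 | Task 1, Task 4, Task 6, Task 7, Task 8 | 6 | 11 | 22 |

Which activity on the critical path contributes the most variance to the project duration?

Task 9

te_Task 1 = (4 + 4·9 + 14)/6 = 54/6 = 9; σ²_Task 1 = ((14−4)/6)² = 2.778
te_Task 2 = (3 + 4·6 + 15)/6 = 42/6 = 7; σ²_Task 2 = ((15−3)/6)² = 4.000
te_Task 3 = (5 + 4·9 + 19)/6 = 60/6 = 10; σ²_Task 3 = ((19−5)/6)² = 5.444
te_Task 4 = (1 + 4·2 + 9)/6 = 18/6 = 3; σ²_Task 4 = ((9−1)/6)² = 1.778
te_Task 5 = (2 + 4·3 + 4)/6 = 18/6 = 3; σ²_Task 5 = ((4−2)/6)² = 0.111
te_Task 6 = (10 + 4·13 + 16)/6 = 78/6 = 13; σ²_Task 6 = ((16−10)/6)² = 1.000
te_Task 7 = (6 + 4·10 + 14)/6 = 60/6 = 10; σ²_Task 7 = ((14−6)/6)² = 1.778
te_Task 8 = (9 + 4·11 + 19)/6 = 72/6 = 12; σ²_Task 8 = ((19−9)/6)² = 2.778
te_Task 9 = (6 + 4·11 + 22)/6 = 72/6 = 12; σ²_Task 9 = ((22−6)/6)² = 7.111

Forward pass:
ES_Task 1 = 0; EF_Task 1 = 9
ES_Task 2 = 0; EF_Task 2 = 7
ES_Task 3 = 0; EF_Task 3 = 10
ES_Task 4 = max(EF_Task 2=7, EF_Task 3=10) = 10; EF_Task 4 = 10+3 = 13
ES_Task 5 = 7; EF_Task 5 = 7+3 = 10
ES_Task 6 = 10; EF_Task 6 = 10+13 = 23
ES_Task 7 = max(EF_Task 1=9, EF_Task 5=10) = 10; EF_Task 7 = 10+10 = 20
ES_Task 8 = 9; EF_Task 8 = 9+12 = 21
ES_Task 9 = max(EF_Task 1=9, EF_Task 4=13, EF_Task 6=23, EF_Task 7=20, EF_Task 8=21) = 23; EF_Task 9 = 23+12 = 35
Expected project duration μ = 35 days. Critical path: Task 3 → Task 6 → Task 9.

Variances on critical path: σ²_Task 3=5.444, σ²_Task 6=1.000, σ²_Task 9=7.111.
Largest is σ²_Task 9 = 7.111.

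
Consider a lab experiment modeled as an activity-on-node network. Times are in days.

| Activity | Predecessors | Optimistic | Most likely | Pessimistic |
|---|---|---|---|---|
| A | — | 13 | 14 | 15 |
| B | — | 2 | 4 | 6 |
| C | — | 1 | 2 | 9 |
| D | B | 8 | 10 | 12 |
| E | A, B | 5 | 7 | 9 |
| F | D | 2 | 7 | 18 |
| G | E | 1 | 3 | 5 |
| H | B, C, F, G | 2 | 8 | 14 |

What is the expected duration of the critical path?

32 days

te_A = (13 + 4·14 + 15)/6 = 84/6 = 14
te_B = (2 + 4·4 + 6)/6 = 24/6 = 4
te_C = (1 + 4·2 + 9)/6 = 18/6 = 3
te_D = (8 + 4·10 + 12)/6 = 60/6 = 10
te_E = (5 + 4·7 + 9)/6 = 42/6 = 7
te_F = (2 + 4·7 + 18)/6 = 48/6 = 8
te_G = (1 + 4·3 + 5)/6 = 18/6 = 3
te_H = (2 + 4·8 + 14)/6 = 48/6 = 8

Forward pass:
ES_A = 0; EF_A = 14
ES_B = 0; EF_B = 4
ES_C = 0; EF_C = 3
ES_D = 4; EF_D = 4+10 = 14
ES_E = max(EF_A=14, EF_B=4) = 14; EF_E = 14+7 = 21
ES_F = 14; EF_F = 14+8 = 22
ES_G = 21; EF_G = 21+3 = 24
ES_H = max(EF_B=4, EF_C=3, EF_F=22, EF_G=24) = 24; EF_H = 24+8 = 32
Expected project duration μ = 32 days. Critical path: A → E → G → H.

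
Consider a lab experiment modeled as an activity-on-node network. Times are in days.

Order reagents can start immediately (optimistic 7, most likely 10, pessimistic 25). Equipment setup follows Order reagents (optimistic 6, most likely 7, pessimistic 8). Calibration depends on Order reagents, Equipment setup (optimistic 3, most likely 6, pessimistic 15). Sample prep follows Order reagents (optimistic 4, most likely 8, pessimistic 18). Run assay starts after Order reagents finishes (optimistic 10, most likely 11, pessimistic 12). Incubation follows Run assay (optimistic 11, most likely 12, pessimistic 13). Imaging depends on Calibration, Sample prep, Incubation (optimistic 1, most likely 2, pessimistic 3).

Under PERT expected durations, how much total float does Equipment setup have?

te_Order reagents = (7 + 4·10 + 25)/6 = 72/6 = 12
te_Equipment setup = (6 + 4·7 + 8)/6 = 42/6 = 7
te_Calibration = (3 + 4·6 + 15)/6 = 42/6 = 7
te_Sample prep = (4 + 4·8 + 18)/6 = 54/6 = 9
te_Run assay = (10 + 4·11 + 12)/6 = 66/6 = 11
te_Incubation = (11 + 4·12 + 13)/6 = 72/6 = 12
te_Imaging = (1 + 4·2 + 3)/6 = 12/6 = 2

Forward pass:
ES_Order reagents = 0; EF_Order reagents = 12
ES_Equipment setup = 12; EF_Equipment setup = 12+7 = 19
ES_Calibration = max(EF_Order reagents=12, EF_Equipment setup=19) = 19; EF_Calibration = 19+7 = 26
ES_Sample prep = 12; EF_Sample prep = 12+9 = 21
ES_Run assay = 12; EF_Run assay = 12+11 = 23
ES_Incubation = 23; EF_Incubation = 23+12 = 35
ES_Imaging = max(EF_Calibration=26, EF_Sample prep=21, EF_Incubation=35) = 35; EF_Imaging = 35+2 = 37
Expected project duration μ = 37 days. Critical path: Order reagents → Run assay → Incubation → Imaging.

Backward pass:
LF_Imaging = 37; LS_Imaging = 37−2 = 35
LF_Incubation = LS_Imaging = 35; LS_Incubation = 35−12 = 23
LF_Run assay = LS_Incubation = 23; LS_Run assay = 23−11 = 12
LF_Sample prep = LS_Imaging = 35; LS_Sample prep = 35−9 = 26
LF_Calibration = LS_Imaging = 35; LS_Calibration = 35−7 = 28
LF_Equipment setup = LS_Calibration = 28; LS_Equipment setup = 28−7 = 21
LF_Order reagents = min(LS_Equipment setup=21, LS_Calibration=28, LS_Sample prep=26, LS_Run assay=12) = 12; LS_Order reagents = 12−12 = 0
Slack_Equipment setup = LS_Equipment setup − ES_Equipment setup = 21 − 12 = 9

9 days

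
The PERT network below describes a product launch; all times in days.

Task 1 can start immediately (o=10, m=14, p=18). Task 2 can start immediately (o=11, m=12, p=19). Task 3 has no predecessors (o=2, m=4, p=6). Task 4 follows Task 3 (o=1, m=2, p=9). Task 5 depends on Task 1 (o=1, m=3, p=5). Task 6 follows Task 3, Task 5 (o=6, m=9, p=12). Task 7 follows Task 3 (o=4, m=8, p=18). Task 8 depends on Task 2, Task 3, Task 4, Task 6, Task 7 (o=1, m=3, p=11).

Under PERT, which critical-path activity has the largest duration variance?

Task 8

te_Task 1 = (10 + 4·14 + 18)/6 = 84/6 = 14; σ²_Task 1 = ((18−10)/6)² = 1.778
te_Task 2 = (11 + 4·12 + 19)/6 = 78/6 = 13; σ²_Task 2 = ((19−11)/6)² = 1.778
te_Task 3 = (2 + 4·4 + 6)/6 = 24/6 = 4; σ²_Task 3 = ((6−2)/6)² = 0.444
te_Task 4 = (1 + 4·2 + 9)/6 = 18/6 = 3; σ²_Task 4 = ((9−1)/6)² = 1.778
te_Task 5 = (1 + 4·3 + 5)/6 = 18/6 = 3; σ²_Task 5 = ((5−1)/6)² = 0.444
te_Task 6 = (6 + 4·9 + 12)/6 = 54/6 = 9; σ²_Task 6 = ((12−6)/6)² = 1.000
te_Task 7 = (4 + 4·8 + 18)/6 = 54/6 = 9; σ²_Task 7 = ((18−4)/6)² = 5.444
te_Task 8 = (1 + 4·3 + 11)/6 = 24/6 = 4; σ²_Task 8 = ((11−1)/6)² = 2.778

Forward pass:
ES_Task 1 = 0; EF_Task 1 = 14
ES_Task 2 = 0; EF_Task 2 = 13
ES_Task 3 = 0; EF_Task 3 = 4
ES_Task 4 = 4; EF_Task 4 = 4+3 = 7
ES_Task 5 = 14; EF_Task 5 = 14+3 = 17
ES_Task 6 = max(EF_Task 3=4, EF_Task 5=17) = 17; EF_Task 6 = 17+9 = 26
ES_Task 7 = 4; EF_Task 7 = 4+9 = 13
ES_Task 8 = max(EF_Task 2=13, EF_Task 3=4, EF_Task 4=7, EF_Task 6=26, EF_Task 7=13) = 26; EF_Task 8 = 26+4 = 30
Expected project duration μ = 30 days. Critical path: Task 1 → Task 5 → Task 6 → Task 8.

Variances on critical path: σ²_Task 1=1.778, σ²_Task 5=0.444, σ²_Task 6=1.000, σ²_Task 8=2.778.
Largest is σ²_Task 8 = 2.778.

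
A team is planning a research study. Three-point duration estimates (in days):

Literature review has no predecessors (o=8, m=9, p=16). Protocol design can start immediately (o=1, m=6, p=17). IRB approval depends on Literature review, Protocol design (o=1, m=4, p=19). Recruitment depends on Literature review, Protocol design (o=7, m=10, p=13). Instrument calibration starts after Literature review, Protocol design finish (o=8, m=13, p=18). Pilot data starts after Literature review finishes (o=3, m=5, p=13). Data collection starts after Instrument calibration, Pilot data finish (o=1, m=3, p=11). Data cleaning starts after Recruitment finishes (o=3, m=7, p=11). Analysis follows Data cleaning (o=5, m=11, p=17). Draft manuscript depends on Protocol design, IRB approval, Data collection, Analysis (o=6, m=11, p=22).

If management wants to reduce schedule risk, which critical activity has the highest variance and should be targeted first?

te_Literature review = (8 + 4·9 + 16)/6 = 60/6 = 10; σ²_Literature review = ((16−8)/6)² = 1.778
te_Protocol design = (1 + 4·6 + 17)/6 = 42/6 = 7; σ²_Protocol design = ((17−1)/6)² = 7.111
te_IRB approval = (1 + 4·4 + 19)/6 = 36/6 = 6; σ²_IRB approval = ((19−1)/6)² = 9.000
te_Recruitment = (7 + 4·10 + 13)/6 = 60/6 = 10; σ²_Recruitment = ((13−7)/6)² = 1.000
te_Instrument calibration = (8 + 4·13 + 18)/6 = 78/6 = 13; σ²_Instrument calibration = ((18−8)/6)² = 2.778
te_Pilot data = (3 + 4·5 + 13)/6 = 36/6 = 6; σ²_Pilot data = ((13−3)/6)² = 2.778
te_Data collection = (1 + 4·3 + 11)/6 = 24/6 = 4; σ²_Data collection = ((11−1)/6)² = 2.778
te_Data cleaning = (3 + 4·7 + 11)/6 = 42/6 = 7; σ²_Data cleaning = ((11−3)/6)² = 1.778
te_Analysis = (5 + 4·11 + 17)/6 = 66/6 = 11; σ²_Analysis = ((17−5)/6)² = 4.000
te_Draft manuscript = (6 + 4·11 + 22)/6 = 72/6 = 12; σ²_Draft manuscript = ((22−6)/6)² = 7.111

Forward pass:
ES_Literature review = 0; EF_Literature review = 10
ES_Protocol design = 0; EF_Protocol design = 7
ES_IRB approval = max(EF_Literature review=10, EF_Protocol design=7) = 10; EF_IRB approval = 10+6 = 16
ES_Recruitment = max(EF_Literature review=10, EF_Protocol design=7) = 10; EF_Recruitment = 10+10 = 20
ES_Instrument calibration = max(EF_Literature review=10, EF_Protocol design=7) = 10; EF_Instrument calibration = 10+13 = 23
ES_Pilot data = 10; EF_Pilot data = 10+6 = 16
ES_Data collection = max(EF_Instrument calibration=23, EF_Pilot data=16) = 23; EF_Data collection = 23+4 = 27
ES_Data cleaning = 20; EF_Data cleaning = 20+7 = 27
ES_Analysis = 27; EF_Analysis = 27+11 = 38
ES_Draft manuscript = max(EF_Protocol design=7, EF_IRB approval=16, EF_Data collection=27, EF_Analysis=38) = 38; EF_Draft manuscript = 38+12 = 50
Expected project duration μ = 50 days. Critical path: Literature review → Recruitment → Data cleaning → Analysis → Draft manuscript.

Variances on critical path: σ²_Literature review=1.778, σ²_Recruitment=1.000, σ²_Data cleaning=1.778, σ²_Analysis=4.000, σ²_Draft manuscript=7.111.
Largest is σ²_Draft manuscript = 7.111.

Draft manuscript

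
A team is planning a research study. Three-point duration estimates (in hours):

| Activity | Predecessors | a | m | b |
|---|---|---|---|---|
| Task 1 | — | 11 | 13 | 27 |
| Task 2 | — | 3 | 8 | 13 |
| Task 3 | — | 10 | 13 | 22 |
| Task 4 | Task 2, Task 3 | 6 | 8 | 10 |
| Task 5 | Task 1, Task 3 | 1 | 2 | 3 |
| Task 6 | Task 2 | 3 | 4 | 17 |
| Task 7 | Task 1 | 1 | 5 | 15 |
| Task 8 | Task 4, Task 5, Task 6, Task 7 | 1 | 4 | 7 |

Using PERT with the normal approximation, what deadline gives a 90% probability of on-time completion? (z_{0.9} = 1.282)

te_Task 1 = (11 + 4·13 + 27)/6 = 90/6 = 15; σ²_Task 1 = ((27−11)/6)² = 7.111
te_Task 2 = (3 + 4·8 + 13)/6 = 48/6 = 8; σ²_Task 2 = ((13−3)/6)² = 2.778
te_Task 3 = (10 + 4·13 + 22)/6 = 84/6 = 14; σ²_Task 3 = ((22−10)/6)² = 4.000
te_Task 4 = (6 + 4·8 + 10)/6 = 48/6 = 8; σ²_Task 4 = ((10−6)/6)² = 0.444
te_Task 5 = (1 + 4·2 + 3)/6 = 12/6 = 2; σ²_Task 5 = ((3−1)/6)² = 0.111
te_Task 6 = (3 + 4·4 + 17)/6 = 36/6 = 6; σ²_Task 6 = ((17−3)/6)² = 5.444
te_Task 7 = (1 + 4·5 + 15)/6 = 36/6 = 6; σ²_Task 7 = ((15−1)/6)² = 5.444
te_Task 8 = (1 + 4·4 + 7)/6 = 24/6 = 4; σ²_Task 8 = ((7−1)/6)² = 1.000

Forward pass:
ES_Task 1 = 0; EF_Task 1 = 15
ES_Task 2 = 0; EF_Task 2 = 8
ES_Task 3 = 0; EF_Task 3 = 14
ES_Task 4 = max(EF_Task 2=8, EF_Task 3=14) = 14; EF_Task 4 = 14+8 = 22
ES_Task 5 = max(EF_Task 1=15, EF_Task 3=14) = 15; EF_Task 5 = 15+2 = 17
ES_Task 6 = 8; EF_Task 6 = 8+6 = 14
ES_Task 7 = 15; EF_Task 7 = 15+6 = 21
ES_Task 8 = max(EF_Task 4=22, EF_Task 5=17, EF_Task 6=14, EF_Task 7=21) = 22; EF_Task 8 = 22+4 = 26
Expected project duration μ = 26 hours. Critical path: Task 3 → Task 4 → Task 8.

Variance along critical path = 4.000 + 0.444 + 1.000 = 5.444; σ = 2.333 hours.
D = μ + z·σ = 26 + 1.282·2.333 = 29.0 hours

29.0 hours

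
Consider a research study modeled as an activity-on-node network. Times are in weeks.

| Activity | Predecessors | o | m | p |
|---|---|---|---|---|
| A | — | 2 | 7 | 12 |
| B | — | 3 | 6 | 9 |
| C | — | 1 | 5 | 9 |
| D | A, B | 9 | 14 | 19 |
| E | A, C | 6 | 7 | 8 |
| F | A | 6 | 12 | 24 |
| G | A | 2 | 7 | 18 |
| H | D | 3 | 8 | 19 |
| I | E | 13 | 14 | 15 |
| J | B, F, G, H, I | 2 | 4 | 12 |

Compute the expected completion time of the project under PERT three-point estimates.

te_A = (2 + 4·7 + 12)/6 = 42/6 = 7
te_B = (3 + 4·6 + 9)/6 = 36/6 = 6
te_C = (1 + 4·5 + 9)/6 = 30/6 = 5
te_D = (9 + 4·14 + 19)/6 = 84/6 = 14
te_E = (6 + 4·7 + 8)/6 = 42/6 = 7
te_F = (6 + 4·12 + 24)/6 = 78/6 = 13
te_G = (2 + 4·7 + 18)/6 = 48/6 = 8
te_H = (3 + 4·8 + 19)/6 = 54/6 = 9
te_I = (13 + 4·14 + 15)/6 = 84/6 = 14
te_J = (2 + 4·4 + 12)/6 = 30/6 = 5

Forward pass:
ES_A = 0; EF_A = 7
ES_B = 0; EF_B = 6
ES_C = 0; EF_C = 5
ES_D = max(EF_A=7, EF_B=6) = 7; EF_D = 7+14 = 21
ES_E = max(EF_A=7, EF_C=5) = 7; EF_E = 7+7 = 14
ES_F = 7; EF_F = 7+13 = 20
ES_G = 7; EF_G = 7+8 = 15
ES_H = 21; EF_H = 21+9 = 30
ES_I = 14; EF_I = 14+14 = 28
ES_J = max(EF_B=6, EF_F=20, EF_G=15, EF_H=30, EF_I=28) = 30; EF_J = 30+5 = 35
Expected project duration μ = 35 weeks. Critical path: A → D → H → J.

35 weeks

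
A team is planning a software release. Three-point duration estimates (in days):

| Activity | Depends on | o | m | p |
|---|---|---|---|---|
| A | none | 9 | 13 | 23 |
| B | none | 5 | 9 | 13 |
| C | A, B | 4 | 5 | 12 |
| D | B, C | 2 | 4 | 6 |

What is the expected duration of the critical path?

te_A = (9 + 4·13 + 23)/6 = 84/6 = 14
te_B = (5 + 4·9 + 13)/6 = 54/6 = 9
te_C = (4 + 4·5 + 12)/6 = 36/6 = 6
te_D = (2 + 4·4 + 6)/6 = 24/6 = 4

Forward pass:
ES_A = 0; EF_A = 14
ES_B = 0; EF_B = 9
ES_C = max(EF_A=14, EF_B=9) = 14; EF_C = 14+6 = 20
ES_D = max(EF_B=9, EF_C=20) = 20; EF_D = 20+4 = 24
Expected project duration μ = 24 days. Critical path: A → C → D.

24 days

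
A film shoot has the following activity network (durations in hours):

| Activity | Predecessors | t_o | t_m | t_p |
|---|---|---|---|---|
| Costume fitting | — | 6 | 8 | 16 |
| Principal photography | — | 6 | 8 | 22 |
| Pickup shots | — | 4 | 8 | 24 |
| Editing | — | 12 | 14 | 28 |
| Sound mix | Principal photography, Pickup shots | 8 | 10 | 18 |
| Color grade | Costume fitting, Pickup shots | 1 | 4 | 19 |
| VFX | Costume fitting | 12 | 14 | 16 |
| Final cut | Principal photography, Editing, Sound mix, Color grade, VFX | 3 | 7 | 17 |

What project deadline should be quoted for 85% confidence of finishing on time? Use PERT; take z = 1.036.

te_Costume fitting = (6 + 4·8 + 16)/6 = 54/6 = 9; σ²_Costume fitting = ((16−6)/6)² = 2.778
te_Principal photography = (6 + 4·8 + 22)/6 = 60/6 = 10; σ²_Principal photography = ((22−6)/6)² = 7.111
te_Pickup shots = (4 + 4·8 + 24)/6 = 60/6 = 10; σ²_Pickup shots = ((24−4)/6)² = 11.111
te_Editing = (12 + 4·14 + 28)/6 = 96/6 = 16; σ²_Editing = ((28−12)/6)² = 7.111
te_Sound mix = (8 + 4·10 + 18)/6 = 66/6 = 11; σ²_Sound mix = ((18−8)/6)² = 2.778
te_Color grade = (1 + 4·4 + 19)/6 = 36/6 = 6; σ²_Color grade = ((19−1)/6)² = 9.000
te_VFX = (12 + 4·14 + 16)/6 = 84/6 = 14; σ²_VFX = ((16−12)/6)² = 0.444
te_Final cut = (3 + 4·7 + 17)/6 = 48/6 = 8; σ²_Final cut = ((17−3)/6)² = 5.444

Forward pass:
ES_Costume fitting = 0; EF_Costume fitting = 9
ES_Principal photography = 0; EF_Principal photography = 10
ES_Pickup shots = 0; EF_Pickup shots = 10
ES_Editing = 0; EF_Editing = 16
ES_Sound mix = max(EF_Principal photography=10, EF_Pickup shots=10) = 10; EF_Sound mix = 10+11 = 21
ES_Color grade = max(EF_Costume fitting=9, EF_Pickup shots=10) = 10; EF_Color grade = 10+6 = 16
ES_VFX = 9; EF_VFX = 9+14 = 23
ES_Final cut = max(EF_Principal photography=10, EF_Editing=16, EF_Sound mix=21, EF_Color grade=16, EF_VFX=23) = 23; EF_Final cut = 23+8 = 31
Expected project duration μ = 31 hours. Critical path: Costume fitting → VFX → Final cut.

Variance along critical path = 2.778 + 0.444 + 5.444 = 8.667; σ = 2.944 hours.
D = μ + z·σ = 31 + 1.036·2.944 = 34.0 hours

34.0 hours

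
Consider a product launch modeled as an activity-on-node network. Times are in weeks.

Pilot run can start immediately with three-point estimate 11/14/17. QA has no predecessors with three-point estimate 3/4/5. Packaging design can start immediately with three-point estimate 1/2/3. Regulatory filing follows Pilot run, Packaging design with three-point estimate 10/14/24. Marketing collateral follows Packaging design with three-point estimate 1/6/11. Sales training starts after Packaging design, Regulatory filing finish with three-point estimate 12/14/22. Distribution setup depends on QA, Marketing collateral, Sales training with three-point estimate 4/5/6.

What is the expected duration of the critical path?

te_Pilot run = (11 + 4·14 + 17)/6 = 84/6 = 14
te_QA = (3 + 4·4 + 5)/6 = 24/6 = 4
te_Packaging design = (1 + 4·2 + 3)/6 = 12/6 = 2
te_Regulatory filing = (10 + 4·14 + 24)/6 = 90/6 = 15
te_Marketing collateral = (1 + 4·6 + 11)/6 = 36/6 = 6
te_Sales training = (12 + 4·14 + 22)/6 = 90/6 = 15
te_Distribution setup = (4 + 4·5 + 6)/6 = 30/6 = 5

Forward pass:
ES_Pilot run = 0; EF_Pilot run = 14
ES_QA = 0; EF_QA = 4
ES_Packaging design = 0; EF_Packaging design = 2
ES_Regulatory filing = max(EF_Pilot run=14, EF_Packaging design=2) = 14; EF_Regulatory filing = 14+15 = 29
ES_Marketing collateral = 2; EF_Marketing collateral = 2+6 = 8
ES_Sales training = max(EF_Packaging design=2, EF_Regulatory filing=29) = 29; EF_Sales training = 29+15 = 44
ES_Distribution setup = max(EF_QA=4, EF_Marketing collateral=8, EF_Sales training=44) = 44; EF_Distribution setup = 44+5 = 49
Expected project duration μ = 49 weeks. Critical path: Pilot run → Regulatory filing → Sales training → Distribution setup.

49 weeks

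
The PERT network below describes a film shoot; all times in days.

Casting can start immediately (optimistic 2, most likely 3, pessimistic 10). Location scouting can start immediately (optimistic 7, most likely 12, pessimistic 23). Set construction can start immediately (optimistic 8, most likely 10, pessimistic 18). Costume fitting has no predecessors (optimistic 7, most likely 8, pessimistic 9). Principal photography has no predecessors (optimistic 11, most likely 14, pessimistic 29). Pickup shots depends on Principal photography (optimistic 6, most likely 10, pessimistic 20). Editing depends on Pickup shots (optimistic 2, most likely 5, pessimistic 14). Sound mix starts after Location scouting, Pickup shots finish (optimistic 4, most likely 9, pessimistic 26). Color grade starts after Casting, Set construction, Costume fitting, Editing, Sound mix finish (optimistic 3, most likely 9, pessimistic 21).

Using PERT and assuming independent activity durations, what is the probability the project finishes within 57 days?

te_Casting = (2 + 4·3 + 10)/6 = 24/6 = 4; σ²_Casting = ((10−2)/6)² = 1.778
te_Location scouting = (7 + 4·12 + 23)/6 = 78/6 = 13; σ²_Location scouting = ((23−7)/6)² = 7.111
te_Set construction = (8 + 4·10 + 18)/6 = 66/6 = 11; σ²_Set construction = ((18−8)/6)² = 2.778
te_Costume fitting = (7 + 4·8 + 9)/6 = 48/6 = 8; σ²_Costume fitting = ((9−7)/6)² = 0.111
te_Principal photography = (11 + 4·14 + 29)/6 = 96/6 = 16; σ²_Principal photography = ((29−11)/6)² = 9.000
te_Pickup shots = (6 + 4·10 + 20)/6 = 66/6 = 11; σ²_Pickup shots = ((20−6)/6)² = 5.444
te_Editing = (2 + 4·5 + 14)/6 = 36/6 = 6; σ²_Editing = ((14−2)/6)² = 4.000
te_Sound mix = (4 + 4·9 + 26)/6 = 66/6 = 11; σ²_Sound mix = ((26−4)/6)² = 13.444
te_Color grade = (3 + 4·9 + 21)/6 = 60/6 = 10; σ²_Color grade = ((21−3)/6)² = 9.000

Forward pass:
ES_Casting = 0; EF_Casting = 4
ES_Location scouting = 0; EF_Location scouting = 13
ES_Set construction = 0; EF_Set construction = 11
ES_Costume fitting = 0; EF_Costume fitting = 8
ES_Principal photography = 0; EF_Principal photography = 16
ES_Pickup shots = 16; EF_Pickup shots = 16+11 = 27
ES_Editing = 27; EF_Editing = 27+6 = 33
ES_Sound mix = max(EF_Location scouting=13, EF_Pickup shots=27) = 27; EF_Sound mix = 27+11 = 38
ES_Color grade = max(EF_Casting=4, EF_Set construction=11, EF_Costume fitting=8, EF_Editing=33, EF_Sound mix=38) = 38; EF_Color grade = 38+10 = 48
Expected project duration μ = 48 days. Critical path: Principal photography → Pickup shots → Sound mix → Color grade.

Variance along critical path = 9.000 + 5.444 + 13.444 + 9.000 = 36.889; σ = √36.889 = 6.074 days.
Z = (57 − 48) / 6.074 = 1.482
P(T ≤ 57) = Φ(1.482) ≈ 0.931

0.931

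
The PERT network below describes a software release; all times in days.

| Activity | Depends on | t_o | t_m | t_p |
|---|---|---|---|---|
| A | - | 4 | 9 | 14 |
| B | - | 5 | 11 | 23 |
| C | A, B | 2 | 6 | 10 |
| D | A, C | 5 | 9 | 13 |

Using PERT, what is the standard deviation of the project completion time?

3.54 days

te_A = (4 + 4·9 + 14)/6 = 54/6 = 9; σ²_A = ((14−4)/6)² = 2.778
te_B = (5 + 4·11 + 23)/6 = 72/6 = 12; σ²_B = ((23−5)/6)² = 9.000
te_C = (2 + 4·6 + 10)/6 = 36/6 = 6; σ²_C = ((10−2)/6)² = 1.778
te_D = (5 + 4·9 + 13)/6 = 54/6 = 9; σ²_D = ((13−5)/6)² = 1.778

Forward pass:
ES_A = 0; EF_A = 9
ES_B = 0; EF_B = 12
ES_C = max(EF_A=9, EF_B=12) = 12; EF_C = 12+6 = 18
ES_D = max(EF_A=9, EF_C=18) = 18; EF_D = 18+9 = 27
Expected project duration μ = 27 days. Critical path: B → C → D.

Variance along critical path = 9.000 + 1.778 + 1.778 = 12.556
σ = √12.556 = 3.543 days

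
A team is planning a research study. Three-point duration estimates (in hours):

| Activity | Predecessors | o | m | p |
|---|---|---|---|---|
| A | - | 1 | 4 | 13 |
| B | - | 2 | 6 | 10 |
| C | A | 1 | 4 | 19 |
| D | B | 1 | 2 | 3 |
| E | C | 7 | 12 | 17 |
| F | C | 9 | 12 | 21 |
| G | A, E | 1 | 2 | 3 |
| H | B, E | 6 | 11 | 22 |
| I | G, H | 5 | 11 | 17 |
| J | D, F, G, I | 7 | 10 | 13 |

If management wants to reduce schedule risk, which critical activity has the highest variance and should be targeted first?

te_A = (1 + 4·4 + 13)/6 = 30/6 = 5; σ²_A = ((13−1)/6)² = 4.000
te_B = (2 + 4·6 + 10)/6 = 36/6 = 6; σ²_B = ((10−2)/6)² = 1.778
te_C = (1 + 4·4 + 19)/6 = 36/6 = 6; σ²_C = ((19−1)/6)² = 9.000
te_D = (1 + 4·2 + 3)/6 = 12/6 = 2; σ²_D = ((3−1)/6)² = 0.111
te_E = (7 + 4·12 + 17)/6 = 72/6 = 12; σ²_E = ((17−7)/6)² = 2.778
te_F = (9 + 4·12 + 21)/6 = 78/6 = 13; σ²_F = ((21−9)/6)² = 4.000
te_G = (1 + 4·2 + 3)/6 = 12/6 = 2; σ²_G = ((3−1)/6)² = 0.111
te_H = (6 + 4·11 + 22)/6 = 72/6 = 12; σ²_H = ((22−6)/6)² = 7.111
te_I = (5 + 4·11 + 17)/6 = 66/6 = 11; σ²_I = ((17−5)/6)² = 4.000
te_J = (7 + 4·10 + 13)/6 = 60/6 = 10; σ²_J = ((13−7)/6)² = 1.000

Forward pass:
ES_A = 0; EF_A = 5
ES_B = 0; EF_B = 6
ES_C = 5; EF_C = 5+6 = 11
ES_D = 6; EF_D = 6+2 = 8
ES_E = 11; EF_E = 11+12 = 23
ES_F = 11; EF_F = 11+13 = 24
ES_G = max(EF_A=5, EF_E=23) = 23; EF_G = 23+2 = 25
ES_H = max(EF_B=6, EF_E=23) = 23; EF_H = 23+12 = 35
ES_I = max(EF_G=25, EF_H=35) = 35; EF_I = 35+11 = 46
ES_J = max(EF_D=8, EF_F=24, EF_G=25, EF_I=46) = 46; EF_J = 46+10 = 56
Expected project duration μ = 56 hours. Critical path: A → C → E → H → I → J.

Variances on critical path: σ²_A=4.000, σ²_C=9.000, σ²_E=2.778, σ²_H=7.111, σ²_I=4.000, σ²_J=1.000.
Largest is σ²_C = 9.000.

C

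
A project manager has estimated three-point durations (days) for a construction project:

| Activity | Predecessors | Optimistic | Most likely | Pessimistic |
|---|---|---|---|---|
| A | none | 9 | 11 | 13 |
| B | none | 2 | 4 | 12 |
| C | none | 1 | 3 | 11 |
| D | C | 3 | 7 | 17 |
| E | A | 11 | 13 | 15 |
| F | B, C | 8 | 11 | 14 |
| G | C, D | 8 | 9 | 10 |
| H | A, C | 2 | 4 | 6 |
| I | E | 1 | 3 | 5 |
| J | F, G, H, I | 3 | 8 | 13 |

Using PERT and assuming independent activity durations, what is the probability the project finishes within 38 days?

0.931

te_A = (9 + 4·11 + 13)/6 = 66/6 = 11; σ²_A = ((13−9)/6)² = 0.444
te_B = (2 + 4·4 + 12)/6 = 30/6 = 5; σ²_B = ((12−2)/6)² = 2.778
te_C = (1 + 4·3 + 11)/6 = 24/6 = 4; σ²_C = ((11−1)/6)² = 2.778
te_D = (3 + 4·7 + 17)/6 = 48/6 = 8; σ²_D = ((17−3)/6)² = 5.444
te_E = (11 + 4·13 + 15)/6 = 78/6 = 13; σ²_E = ((15−11)/6)² = 0.444
te_F = (8 + 4·11 + 14)/6 = 66/6 = 11; σ²_F = ((14−8)/6)² = 1.000
te_G = (8 + 4·9 + 10)/6 = 54/6 = 9; σ²_G = ((10−8)/6)² = 0.111
te_H = (2 + 4·4 + 6)/6 = 24/6 = 4; σ²_H = ((6−2)/6)² = 0.444
te_I = (1 + 4·3 + 5)/6 = 18/6 = 3; σ²_I = ((5−1)/6)² = 0.444
te_J = (3 + 4·8 + 13)/6 = 48/6 = 8; σ²_J = ((13−3)/6)² = 2.778

Forward pass:
ES_A = 0; EF_A = 11
ES_B = 0; EF_B = 5
ES_C = 0; EF_C = 4
ES_D = 4; EF_D = 4+8 = 12
ES_E = 11; EF_E = 11+13 = 24
ES_F = max(EF_B=5, EF_C=4) = 5; EF_F = 5+11 = 16
ES_G = max(EF_C=4, EF_D=12) = 12; EF_G = 12+9 = 21
ES_H = max(EF_A=11, EF_C=4) = 11; EF_H = 11+4 = 15
ES_I = 24; EF_I = 24+3 = 27
ES_J = max(EF_F=16, EF_G=21, EF_H=15, EF_I=27) = 27; EF_J = 27+8 = 35
Expected project duration μ = 35 days. Critical path: A → E → I → J.

Variance along critical path = 0.444 + 0.444 + 0.444 + 2.778 = 4.111; σ = √4.111 = 2.028 days.
Z = (38 − 35) / 2.028 = 1.480
P(T ≤ 38) = Φ(1.480) ≈ 0.931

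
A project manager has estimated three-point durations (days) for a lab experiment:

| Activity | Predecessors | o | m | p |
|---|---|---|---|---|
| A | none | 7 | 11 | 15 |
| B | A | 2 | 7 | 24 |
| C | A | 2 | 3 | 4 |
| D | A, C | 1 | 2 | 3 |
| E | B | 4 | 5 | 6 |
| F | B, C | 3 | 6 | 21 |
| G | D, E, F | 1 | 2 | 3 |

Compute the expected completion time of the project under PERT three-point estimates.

te_A = (7 + 4·11 + 15)/6 = 66/6 = 11
te_B = (2 + 4·7 + 24)/6 = 54/6 = 9
te_C = (2 + 4·3 + 4)/6 = 18/6 = 3
te_D = (1 + 4·2 + 3)/6 = 12/6 = 2
te_E = (4 + 4·5 + 6)/6 = 30/6 = 5
te_F = (3 + 4·6 + 21)/6 = 48/6 = 8
te_G = (1 + 4·2 + 3)/6 = 12/6 = 2

Forward pass:
ES_A = 0; EF_A = 11
ES_B = 11; EF_B = 11+9 = 20
ES_C = 11; EF_C = 11+3 = 14
ES_D = max(EF_A=11, EF_C=14) = 14; EF_D = 14+2 = 16
ES_E = 20; EF_E = 20+5 = 25
ES_F = max(EF_B=20, EF_C=14) = 20; EF_F = 20+8 = 28
ES_G = max(EF_D=16, EF_E=25, EF_F=28) = 28; EF_G = 28+2 = 30
Expected project duration μ = 30 days. Critical path: A → B → F → G.

30 days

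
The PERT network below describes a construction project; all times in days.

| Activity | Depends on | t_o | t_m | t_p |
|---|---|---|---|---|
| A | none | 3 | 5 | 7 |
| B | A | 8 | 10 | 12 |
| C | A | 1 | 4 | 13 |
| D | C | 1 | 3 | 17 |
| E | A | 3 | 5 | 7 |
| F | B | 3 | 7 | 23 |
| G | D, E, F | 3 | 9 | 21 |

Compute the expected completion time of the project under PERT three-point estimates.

34 days

te_A = (3 + 4·5 + 7)/6 = 30/6 = 5
te_B = (8 + 4·10 + 12)/6 = 60/6 = 10
te_C = (1 + 4·4 + 13)/6 = 30/6 = 5
te_D = (1 + 4·3 + 17)/6 = 30/6 = 5
te_E = (3 + 4·5 + 7)/6 = 30/6 = 5
te_F = (3 + 4·7 + 23)/6 = 54/6 = 9
te_G = (3 + 4·9 + 21)/6 = 60/6 = 10

Forward pass:
ES_A = 0; EF_A = 5
ES_B = 5; EF_B = 5+10 = 15
ES_C = 5; EF_C = 5+5 = 10
ES_D = 10; EF_D = 10+5 = 15
ES_E = 5; EF_E = 5+5 = 10
ES_F = 15; EF_F = 15+9 = 24
ES_G = max(EF_D=15, EF_E=10, EF_F=24) = 24; EF_G = 24+10 = 34
Expected project duration μ = 34 days. Critical path: A → B → F → G.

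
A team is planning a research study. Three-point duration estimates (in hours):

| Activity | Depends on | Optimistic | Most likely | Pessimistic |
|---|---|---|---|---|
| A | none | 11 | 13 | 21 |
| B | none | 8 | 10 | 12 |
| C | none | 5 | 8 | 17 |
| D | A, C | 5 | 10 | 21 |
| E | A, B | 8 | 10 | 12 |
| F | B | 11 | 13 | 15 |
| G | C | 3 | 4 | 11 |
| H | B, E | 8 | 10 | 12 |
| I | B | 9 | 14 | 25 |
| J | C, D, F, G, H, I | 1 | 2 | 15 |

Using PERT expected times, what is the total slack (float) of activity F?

te_A = (11 + 4·13 + 21)/6 = 84/6 = 14
te_B = (8 + 4·10 + 12)/6 = 60/6 = 10
te_C = (5 + 4·8 + 17)/6 = 54/6 = 9
te_D = (5 + 4·10 + 21)/6 = 66/6 = 11
te_E = (8 + 4·10 + 12)/6 = 60/6 = 10
te_F = (11 + 4·13 + 15)/6 = 78/6 = 13
te_G = (3 + 4·4 + 11)/6 = 30/6 = 5
te_H = (8 + 4·10 + 12)/6 = 60/6 = 10
te_I = (9 + 4·14 + 25)/6 = 90/6 = 15
te_J = (1 + 4·2 + 15)/6 = 24/6 = 4

Forward pass:
ES_A = 0; EF_A = 14
ES_B = 0; EF_B = 10
ES_C = 0; EF_C = 9
ES_D = max(EF_A=14, EF_C=9) = 14; EF_D = 14+11 = 25
ES_E = max(EF_A=14, EF_B=10) = 14; EF_E = 14+10 = 24
ES_F = 10; EF_F = 10+13 = 23
ES_G = 9; EF_G = 9+5 = 14
ES_H = max(EF_B=10, EF_E=24) = 24; EF_H = 24+10 = 34
ES_I = 10; EF_I = 10+15 = 25
ES_J = max(EF_C=9, EF_D=25, EF_F=23, EF_G=14, EF_H=34, EF_I=25) = 34; EF_J = 34+4 = 38
Expected project duration μ = 38 hours. Critical path: A → E → H → J.

Backward pass:
LF_J = 38; LS_J = 38−4 = 34
LF_I = LS_J = 34; LS_I = 34−15 = 19
LF_H = LS_J = 34; LS_H = 34−10 = 24
LF_G = LS_J = 34; LS_G = 34−5 = 29
LF_F = LS_J = 34; LS_F = 34−13 = 21
LF_E = LS_H = 24; LS_E = 24−10 = 14
LF_D = LS_J = 34; LS_D = 34−11 = 23
LF_C = min(LS_D=23, LS_G=29, LS_J=34) = 23; LS_C = 23−9 = 14
LF_B = min(LS_E=14, LS_F=21, LS_H=24, LS_I=19) = 14; LS_B = 14−10 = 4
LF_A = min(LS_D=23, LS_E=14) = 14; LS_A = 14−14 = 0
Slack_F = LS_F − ES_F = 21 − 10 = 11

11 hours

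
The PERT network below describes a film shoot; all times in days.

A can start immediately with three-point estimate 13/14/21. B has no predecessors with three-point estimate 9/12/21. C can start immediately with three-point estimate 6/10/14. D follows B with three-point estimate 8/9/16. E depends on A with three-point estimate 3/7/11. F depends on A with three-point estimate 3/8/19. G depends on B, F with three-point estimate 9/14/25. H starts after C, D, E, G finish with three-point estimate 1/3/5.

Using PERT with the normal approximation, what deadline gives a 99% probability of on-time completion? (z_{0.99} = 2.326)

te_A = (13 + 4·14 + 21)/6 = 90/6 = 15; σ²_A = ((21−13)/6)² = 1.778
te_B = (9 + 4·12 + 21)/6 = 78/6 = 13; σ²_B = ((21−9)/6)² = 4.000
te_C = (6 + 4·10 + 14)/6 = 60/6 = 10; σ²_C = ((14−6)/6)² = 1.778
te_D = (8 + 4·9 + 16)/6 = 60/6 = 10; σ²_D = ((16−8)/6)² = 1.778
te_E = (3 + 4·7 + 11)/6 = 42/6 = 7; σ²_E = ((11−3)/6)² = 1.778
te_F = (3 + 4·8 + 19)/6 = 54/6 = 9; σ²_F = ((19−3)/6)² = 7.111
te_G = (9 + 4·14 + 25)/6 = 90/6 = 15; σ²_G = ((25−9)/6)² = 7.111
te_H = (1 + 4·3 + 5)/6 = 18/6 = 3; σ²_H = ((5−1)/6)² = 0.444

Forward pass:
ES_A = 0; EF_A = 15
ES_B = 0; EF_B = 13
ES_C = 0; EF_C = 10
ES_D = 13; EF_D = 13+10 = 23
ES_E = 15; EF_E = 15+7 = 22
ES_F = 15; EF_F = 15+9 = 24
ES_G = max(EF_B=13, EF_F=24) = 24; EF_G = 24+15 = 39
ES_H = max(EF_C=10, EF_D=23, EF_E=22, EF_G=39) = 39; EF_H = 39+3 = 42
Expected project duration μ = 42 days. Critical path: A → F → G → H.

Variance along critical path = 1.778 + 7.111 + 7.111 + 0.444 = 16.444; σ = 4.055 days.
D = μ + z·σ = 42 + 2.326·4.055 = 51.4 days

51.4 days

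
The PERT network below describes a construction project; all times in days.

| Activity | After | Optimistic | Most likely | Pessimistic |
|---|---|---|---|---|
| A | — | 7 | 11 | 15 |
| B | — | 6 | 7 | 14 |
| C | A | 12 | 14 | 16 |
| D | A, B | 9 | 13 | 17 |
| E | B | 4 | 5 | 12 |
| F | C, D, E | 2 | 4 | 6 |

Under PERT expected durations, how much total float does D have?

1 days

te_A = (7 + 4·11 + 15)/6 = 66/6 = 11
te_B = (6 + 4·7 + 14)/6 = 48/6 = 8
te_C = (12 + 4·14 + 16)/6 = 84/6 = 14
te_D = (9 + 4·13 + 17)/6 = 78/6 = 13
te_E = (4 + 4·5 + 12)/6 = 36/6 = 6
te_F = (2 + 4·4 + 6)/6 = 24/6 = 4

Forward pass:
ES_A = 0; EF_A = 11
ES_B = 0; EF_B = 8
ES_C = 11; EF_C = 11+14 = 25
ES_D = max(EF_A=11, EF_B=8) = 11; EF_D = 11+13 = 24
ES_E = 8; EF_E = 8+6 = 14
ES_F = max(EF_C=25, EF_D=24, EF_E=14) = 25; EF_F = 25+4 = 29
Expected project duration μ = 29 days. Critical path: A → C → F.

Backward pass:
LF_F = 29; LS_F = 29−4 = 25
LF_E = LS_F = 25; LS_E = 25−6 = 19
LF_D = LS_F = 25; LS_D = 25−13 = 12
LF_C = LS_F = 25; LS_C = 25−14 = 11
LF_B = min(LS_D=12, LS_E=19) = 12; LS_B = 12−8 = 4
LF_A = min(LS_C=11, LS_D=12) = 11; LS_A = 11−11 = 0
Slack_D = LS_D − ES_D = 12 − 11 = 1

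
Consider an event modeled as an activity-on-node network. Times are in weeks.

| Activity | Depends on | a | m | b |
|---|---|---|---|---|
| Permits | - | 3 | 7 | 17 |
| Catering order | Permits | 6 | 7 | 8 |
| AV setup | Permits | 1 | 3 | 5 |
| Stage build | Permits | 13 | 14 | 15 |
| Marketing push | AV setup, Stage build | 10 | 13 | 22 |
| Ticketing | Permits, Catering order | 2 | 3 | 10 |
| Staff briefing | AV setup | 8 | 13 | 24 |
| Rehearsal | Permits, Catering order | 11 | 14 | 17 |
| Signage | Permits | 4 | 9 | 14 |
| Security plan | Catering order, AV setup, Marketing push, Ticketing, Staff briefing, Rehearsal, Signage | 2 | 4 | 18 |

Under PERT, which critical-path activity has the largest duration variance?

te_Permits = (3 + 4·7 + 17)/6 = 48/6 = 8; σ²_Permits = ((17−3)/6)² = 5.444
te_Catering order = (6 + 4·7 + 8)/6 = 42/6 = 7; σ²_Catering order = ((8−6)/6)² = 0.111
te_AV setup = (1 + 4·3 + 5)/6 = 18/6 = 3; σ²_AV setup = ((5−1)/6)² = 0.444
te_Stage build = (13 + 4·14 + 15)/6 = 84/6 = 14; σ²_Stage build = ((15−13)/6)² = 0.111
te_Marketing push = (10 + 4·13 + 22)/6 = 84/6 = 14; σ²_Marketing push = ((22−10)/6)² = 4.000
te_Ticketing = (2 + 4·3 + 10)/6 = 24/6 = 4; σ²_Ticketing = ((10−2)/6)² = 1.778
te_Staff briefing = (8 + 4·13 + 24)/6 = 84/6 = 14; σ²_Staff briefing = ((24−8)/6)² = 7.111
te_Rehearsal = (11 + 4·14 + 17)/6 = 84/6 = 14; σ²_Rehearsal = ((17−11)/6)² = 1.000
te_Signage = (4 + 4·9 + 14)/6 = 54/6 = 9; σ²_Signage = ((14−4)/6)² = 2.778
te_Security plan = (2 + 4·4 + 18)/6 = 36/6 = 6; σ²_Security plan = ((18−2)/6)² = 7.111

Forward pass:
ES_Permits = 0; EF_Permits = 8
ES_Catering order = 8; EF_Catering order = 8+7 = 15
ES_AV setup = 8; EF_AV setup = 8+3 = 11
ES_Stage build = 8; EF_Stage build = 8+14 = 22
ES_Marketing push = max(EF_AV setup=11, EF_Stage build=22) = 22; EF_Marketing push = 22+14 = 36
ES_Ticketing = max(EF_Permits=8, EF_Catering order=15) = 15; EF_Ticketing = 15+4 = 19
ES_Staff briefing = 11; EF_Staff briefing = 11+14 = 25
ES_Rehearsal = max(EF_Permits=8, EF_Catering order=15) = 15; EF_Rehearsal = 15+14 = 29
ES_Signage = 8; EF_Signage = 8+9 = 17
ES_Security plan = max(EF_Catering order=15, EF_AV setup=11, EF_Marketing push=36, EF_Ticketing=19, EF_Staff briefing=25, EF_Rehearsal=29, EF_Signage=17) = 36; EF_Security plan = 36+6 = 42
Expected project duration μ = 42 weeks. Critical path: Permits → Stage build → Marketing push → Security plan.

Variances on critical path: σ²_Permits=5.444, σ²_Stage build=0.111, σ²_Marketing push=4.000, σ²_Security plan=7.111.
Largest is σ²_Security plan = 7.111.

Security plan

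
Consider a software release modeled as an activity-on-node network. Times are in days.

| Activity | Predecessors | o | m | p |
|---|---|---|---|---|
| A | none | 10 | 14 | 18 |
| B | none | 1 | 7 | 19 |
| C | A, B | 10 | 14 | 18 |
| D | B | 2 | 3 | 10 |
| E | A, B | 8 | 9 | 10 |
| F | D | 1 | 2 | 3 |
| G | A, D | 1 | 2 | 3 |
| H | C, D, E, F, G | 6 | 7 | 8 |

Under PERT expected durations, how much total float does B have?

6 days

te_A = (10 + 4·14 + 18)/6 = 84/6 = 14
te_B = (1 + 4·7 + 19)/6 = 48/6 = 8
te_C = (10 + 4·14 + 18)/6 = 84/6 = 14
te_D = (2 + 4·3 + 10)/6 = 24/6 = 4
te_E = (8 + 4·9 + 10)/6 = 54/6 = 9
te_F = (1 + 4·2 + 3)/6 = 12/6 = 2
te_G = (1 + 4·2 + 3)/6 = 12/6 = 2
te_H = (6 + 4·7 + 8)/6 = 42/6 = 7

Forward pass:
ES_A = 0; EF_A = 14
ES_B = 0; EF_B = 8
ES_C = max(EF_A=14, EF_B=8) = 14; EF_C = 14+14 = 28
ES_D = 8; EF_D = 8+4 = 12
ES_E = max(EF_A=14, EF_B=8) = 14; EF_E = 14+9 = 23
ES_F = 12; EF_F = 12+2 = 14
ES_G = max(EF_A=14, EF_D=12) = 14; EF_G = 14+2 = 16
ES_H = max(EF_C=28, EF_D=12, EF_E=23, EF_F=14, EF_G=16) = 28; EF_H = 28+7 = 35
Expected project duration μ = 35 days. Critical path: A → C → H.

Backward pass:
LF_H = 35; LS_H = 35−7 = 28
LF_G = LS_H = 28; LS_G = 28−2 = 26
LF_F = LS_H = 28; LS_F = 28−2 = 26
LF_E = LS_H = 28; LS_E = 28−9 = 19
LF_D = min(LS_F=26, LS_G=26, LS_H=28) = 26; LS_D = 26−4 = 22
LF_C = LS_H = 28; LS_C = 28−14 = 14
LF_B = min(LS_C=14, LS_D=22, LS_E=19) = 14; LS_B = 14−8 = 6
LF_A = min(LS_C=14, LS_E=19, LS_G=26) = 14; LS_A = 14−14 = 0
Slack_B = LS_B − ES_B = 6 − 0 = 6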